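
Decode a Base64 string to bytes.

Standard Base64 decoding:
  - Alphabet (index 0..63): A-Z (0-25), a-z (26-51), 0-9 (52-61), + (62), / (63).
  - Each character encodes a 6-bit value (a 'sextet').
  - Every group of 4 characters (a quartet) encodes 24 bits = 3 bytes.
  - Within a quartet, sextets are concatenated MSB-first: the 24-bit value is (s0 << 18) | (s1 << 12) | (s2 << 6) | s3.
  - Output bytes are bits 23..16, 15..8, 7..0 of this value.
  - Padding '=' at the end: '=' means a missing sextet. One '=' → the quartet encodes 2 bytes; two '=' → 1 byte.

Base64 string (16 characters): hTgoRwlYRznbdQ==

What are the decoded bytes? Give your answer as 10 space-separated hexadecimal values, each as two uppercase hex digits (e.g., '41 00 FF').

Answer: 85 38 28 47 09 58 47 39 DB 75

Derivation:
After char 0 ('h'=33): chars_in_quartet=1 acc=0x21 bytes_emitted=0
After char 1 ('T'=19): chars_in_quartet=2 acc=0x853 bytes_emitted=0
After char 2 ('g'=32): chars_in_quartet=3 acc=0x214E0 bytes_emitted=0
After char 3 ('o'=40): chars_in_quartet=4 acc=0x853828 -> emit 85 38 28, reset; bytes_emitted=3
After char 4 ('R'=17): chars_in_quartet=1 acc=0x11 bytes_emitted=3
After char 5 ('w'=48): chars_in_quartet=2 acc=0x470 bytes_emitted=3
After char 6 ('l'=37): chars_in_quartet=3 acc=0x11C25 bytes_emitted=3
After char 7 ('Y'=24): chars_in_quartet=4 acc=0x470958 -> emit 47 09 58, reset; bytes_emitted=6
After char 8 ('R'=17): chars_in_quartet=1 acc=0x11 bytes_emitted=6
After char 9 ('z'=51): chars_in_quartet=2 acc=0x473 bytes_emitted=6
After char 10 ('n'=39): chars_in_quartet=3 acc=0x11CE7 bytes_emitted=6
After char 11 ('b'=27): chars_in_quartet=4 acc=0x4739DB -> emit 47 39 DB, reset; bytes_emitted=9
After char 12 ('d'=29): chars_in_quartet=1 acc=0x1D bytes_emitted=9
After char 13 ('Q'=16): chars_in_quartet=2 acc=0x750 bytes_emitted=9
Padding '==': partial quartet acc=0x750 -> emit 75; bytes_emitted=10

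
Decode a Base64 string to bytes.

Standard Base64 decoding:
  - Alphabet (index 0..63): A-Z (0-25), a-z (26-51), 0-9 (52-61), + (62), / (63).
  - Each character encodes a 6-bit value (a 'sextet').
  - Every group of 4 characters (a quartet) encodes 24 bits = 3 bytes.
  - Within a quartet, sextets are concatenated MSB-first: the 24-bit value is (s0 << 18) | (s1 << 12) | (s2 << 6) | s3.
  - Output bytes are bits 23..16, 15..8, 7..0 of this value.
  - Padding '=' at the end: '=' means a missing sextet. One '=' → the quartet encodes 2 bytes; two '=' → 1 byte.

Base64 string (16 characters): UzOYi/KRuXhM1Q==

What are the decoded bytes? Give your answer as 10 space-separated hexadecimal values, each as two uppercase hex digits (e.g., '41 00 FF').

Answer: 53 33 98 8B F2 91 B9 78 4C D5

Derivation:
After char 0 ('U'=20): chars_in_quartet=1 acc=0x14 bytes_emitted=0
After char 1 ('z'=51): chars_in_quartet=2 acc=0x533 bytes_emitted=0
After char 2 ('O'=14): chars_in_quartet=3 acc=0x14CCE bytes_emitted=0
After char 3 ('Y'=24): chars_in_quartet=4 acc=0x533398 -> emit 53 33 98, reset; bytes_emitted=3
After char 4 ('i'=34): chars_in_quartet=1 acc=0x22 bytes_emitted=3
After char 5 ('/'=63): chars_in_quartet=2 acc=0x8BF bytes_emitted=3
After char 6 ('K'=10): chars_in_quartet=3 acc=0x22FCA bytes_emitted=3
After char 7 ('R'=17): chars_in_quartet=4 acc=0x8BF291 -> emit 8B F2 91, reset; bytes_emitted=6
After char 8 ('u'=46): chars_in_quartet=1 acc=0x2E bytes_emitted=6
After char 9 ('X'=23): chars_in_quartet=2 acc=0xB97 bytes_emitted=6
After char 10 ('h'=33): chars_in_quartet=3 acc=0x2E5E1 bytes_emitted=6
After char 11 ('M'=12): chars_in_quartet=4 acc=0xB9784C -> emit B9 78 4C, reset; bytes_emitted=9
After char 12 ('1'=53): chars_in_quartet=1 acc=0x35 bytes_emitted=9
After char 13 ('Q'=16): chars_in_quartet=2 acc=0xD50 bytes_emitted=9
Padding '==': partial quartet acc=0xD50 -> emit D5; bytes_emitted=10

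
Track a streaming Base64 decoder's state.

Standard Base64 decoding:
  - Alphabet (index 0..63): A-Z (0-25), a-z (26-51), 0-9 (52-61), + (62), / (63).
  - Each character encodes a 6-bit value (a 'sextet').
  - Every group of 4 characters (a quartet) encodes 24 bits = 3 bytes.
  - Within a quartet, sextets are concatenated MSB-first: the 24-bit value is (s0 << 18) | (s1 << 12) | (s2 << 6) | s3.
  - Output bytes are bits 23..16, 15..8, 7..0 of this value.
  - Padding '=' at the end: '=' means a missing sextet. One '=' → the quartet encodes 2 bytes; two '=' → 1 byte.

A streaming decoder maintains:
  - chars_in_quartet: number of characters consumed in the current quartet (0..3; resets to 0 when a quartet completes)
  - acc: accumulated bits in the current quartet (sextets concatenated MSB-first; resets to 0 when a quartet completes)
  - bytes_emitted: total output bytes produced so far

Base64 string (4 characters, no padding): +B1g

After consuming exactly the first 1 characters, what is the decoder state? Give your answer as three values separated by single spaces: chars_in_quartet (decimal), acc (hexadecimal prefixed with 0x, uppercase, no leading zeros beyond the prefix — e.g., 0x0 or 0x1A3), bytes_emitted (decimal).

After char 0 ('+'=62): chars_in_quartet=1 acc=0x3E bytes_emitted=0

Answer: 1 0x3E 0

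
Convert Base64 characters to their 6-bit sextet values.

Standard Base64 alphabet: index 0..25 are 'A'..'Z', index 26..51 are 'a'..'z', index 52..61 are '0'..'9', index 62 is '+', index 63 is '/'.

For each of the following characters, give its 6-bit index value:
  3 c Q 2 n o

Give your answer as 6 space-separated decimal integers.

Answer: 55 28 16 54 39 40

Derivation:
'3': 0..9 range, 52 + ord('3') − ord('0') = 55
'c': a..z range, 26 + ord('c') − ord('a') = 28
'Q': A..Z range, ord('Q') − ord('A') = 16
'2': 0..9 range, 52 + ord('2') − ord('0') = 54
'n': a..z range, 26 + ord('n') − ord('a') = 39
'o': a..z range, 26 + ord('o') − ord('a') = 40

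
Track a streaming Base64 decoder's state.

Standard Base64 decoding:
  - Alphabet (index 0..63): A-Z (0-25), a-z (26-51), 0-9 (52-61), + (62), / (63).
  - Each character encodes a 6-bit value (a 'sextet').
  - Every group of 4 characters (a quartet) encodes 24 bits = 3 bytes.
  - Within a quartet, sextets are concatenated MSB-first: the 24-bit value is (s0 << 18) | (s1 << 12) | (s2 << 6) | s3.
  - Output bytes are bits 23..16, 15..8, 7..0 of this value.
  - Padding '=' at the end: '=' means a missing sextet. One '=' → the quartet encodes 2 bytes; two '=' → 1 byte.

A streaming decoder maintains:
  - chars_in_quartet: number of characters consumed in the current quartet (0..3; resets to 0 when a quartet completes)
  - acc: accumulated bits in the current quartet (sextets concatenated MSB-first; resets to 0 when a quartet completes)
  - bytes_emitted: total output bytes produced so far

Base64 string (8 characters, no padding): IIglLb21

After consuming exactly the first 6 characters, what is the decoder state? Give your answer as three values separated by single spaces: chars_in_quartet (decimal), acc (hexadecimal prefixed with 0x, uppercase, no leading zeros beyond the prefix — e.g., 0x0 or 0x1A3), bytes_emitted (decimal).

After char 0 ('I'=8): chars_in_quartet=1 acc=0x8 bytes_emitted=0
After char 1 ('I'=8): chars_in_quartet=2 acc=0x208 bytes_emitted=0
After char 2 ('g'=32): chars_in_quartet=3 acc=0x8220 bytes_emitted=0
After char 3 ('l'=37): chars_in_quartet=4 acc=0x208825 -> emit 20 88 25, reset; bytes_emitted=3
After char 4 ('L'=11): chars_in_quartet=1 acc=0xB bytes_emitted=3
After char 5 ('b'=27): chars_in_quartet=2 acc=0x2DB bytes_emitted=3

Answer: 2 0x2DB 3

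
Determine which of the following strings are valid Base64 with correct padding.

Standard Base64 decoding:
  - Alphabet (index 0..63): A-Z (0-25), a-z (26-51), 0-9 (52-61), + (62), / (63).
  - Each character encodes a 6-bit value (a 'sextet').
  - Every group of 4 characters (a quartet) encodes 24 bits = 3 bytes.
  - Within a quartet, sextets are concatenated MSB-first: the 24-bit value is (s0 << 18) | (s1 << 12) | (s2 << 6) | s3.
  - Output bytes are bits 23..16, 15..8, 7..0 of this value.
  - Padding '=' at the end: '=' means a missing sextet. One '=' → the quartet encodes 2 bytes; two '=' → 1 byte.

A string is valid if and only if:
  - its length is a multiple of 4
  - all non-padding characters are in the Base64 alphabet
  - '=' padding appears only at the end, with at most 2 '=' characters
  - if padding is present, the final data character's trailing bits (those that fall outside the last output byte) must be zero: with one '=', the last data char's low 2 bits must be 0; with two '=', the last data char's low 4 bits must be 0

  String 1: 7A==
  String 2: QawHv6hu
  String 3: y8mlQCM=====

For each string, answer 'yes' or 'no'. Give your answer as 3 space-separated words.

String 1: '7A==' → valid
String 2: 'QawHv6hu' → valid
String 3: 'y8mlQCM=====' → invalid (5 pad chars (max 2))

Answer: yes yes no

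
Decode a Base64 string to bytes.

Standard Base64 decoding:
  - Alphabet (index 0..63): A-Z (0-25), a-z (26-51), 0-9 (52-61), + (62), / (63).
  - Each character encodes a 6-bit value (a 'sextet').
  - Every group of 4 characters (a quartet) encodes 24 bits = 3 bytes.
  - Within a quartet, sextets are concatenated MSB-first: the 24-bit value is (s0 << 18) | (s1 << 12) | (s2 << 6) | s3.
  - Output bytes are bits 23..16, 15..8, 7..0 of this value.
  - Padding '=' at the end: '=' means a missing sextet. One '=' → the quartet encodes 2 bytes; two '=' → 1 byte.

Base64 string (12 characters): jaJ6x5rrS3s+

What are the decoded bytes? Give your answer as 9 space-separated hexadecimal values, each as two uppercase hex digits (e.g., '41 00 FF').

Answer: 8D A2 7A C7 9A EB 4B 7B 3E

Derivation:
After char 0 ('j'=35): chars_in_quartet=1 acc=0x23 bytes_emitted=0
After char 1 ('a'=26): chars_in_quartet=2 acc=0x8DA bytes_emitted=0
After char 2 ('J'=9): chars_in_quartet=3 acc=0x23689 bytes_emitted=0
After char 3 ('6'=58): chars_in_quartet=4 acc=0x8DA27A -> emit 8D A2 7A, reset; bytes_emitted=3
After char 4 ('x'=49): chars_in_quartet=1 acc=0x31 bytes_emitted=3
After char 5 ('5'=57): chars_in_quartet=2 acc=0xC79 bytes_emitted=3
After char 6 ('r'=43): chars_in_quartet=3 acc=0x31E6B bytes_emitted=3
After char 7 ('r'=43): chars_in_quartet=4 acc=0xC79AEB -> emit C7 9A EB, reset; bytes_emitted=6
After char 8 ('S'=18): chars_in_quartet=1 acc=0x12 bytes_emitted=6
After char 9 ('3'=55): chars_in_quartet=2 acc=0x4B7 bytes_emitted=6
After char 10 ('s'=44): chars_in_quartet=3 acc=0x12DEC bytes_emitted=6
After char 11 ('+'=62): chars_in_quartet=4 acc=0x4B7B3E -> emit 4B 7B 3E, reset; bytes_emitted=9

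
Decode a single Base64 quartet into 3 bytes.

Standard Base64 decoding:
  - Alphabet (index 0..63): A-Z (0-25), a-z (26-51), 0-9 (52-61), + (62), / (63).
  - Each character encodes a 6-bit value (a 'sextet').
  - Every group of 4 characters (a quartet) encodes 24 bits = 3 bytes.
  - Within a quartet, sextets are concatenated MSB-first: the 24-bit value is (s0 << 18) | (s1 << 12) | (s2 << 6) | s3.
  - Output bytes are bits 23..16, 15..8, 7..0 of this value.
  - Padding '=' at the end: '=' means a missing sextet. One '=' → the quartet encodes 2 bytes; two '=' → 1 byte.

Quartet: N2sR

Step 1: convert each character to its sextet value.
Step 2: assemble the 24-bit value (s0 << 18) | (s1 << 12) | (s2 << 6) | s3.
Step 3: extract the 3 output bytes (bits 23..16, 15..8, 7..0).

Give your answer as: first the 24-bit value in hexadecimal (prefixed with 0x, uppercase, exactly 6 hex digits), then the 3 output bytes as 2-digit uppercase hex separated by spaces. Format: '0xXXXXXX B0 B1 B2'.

Sextets: N=13, 2=54, s=44, R=17
24-bit: (13<<18) | (54<<12) | (44<<6) | 17
      = 0x340000 | 0x036000 | 0x000B00 | 0x000011
      = 0x376B11
Bytes: (v>>16)&0xFF=37, (v>>8)&0xFF=6B, v&0xFF=11

Answer: 0x376B11 37 6B 11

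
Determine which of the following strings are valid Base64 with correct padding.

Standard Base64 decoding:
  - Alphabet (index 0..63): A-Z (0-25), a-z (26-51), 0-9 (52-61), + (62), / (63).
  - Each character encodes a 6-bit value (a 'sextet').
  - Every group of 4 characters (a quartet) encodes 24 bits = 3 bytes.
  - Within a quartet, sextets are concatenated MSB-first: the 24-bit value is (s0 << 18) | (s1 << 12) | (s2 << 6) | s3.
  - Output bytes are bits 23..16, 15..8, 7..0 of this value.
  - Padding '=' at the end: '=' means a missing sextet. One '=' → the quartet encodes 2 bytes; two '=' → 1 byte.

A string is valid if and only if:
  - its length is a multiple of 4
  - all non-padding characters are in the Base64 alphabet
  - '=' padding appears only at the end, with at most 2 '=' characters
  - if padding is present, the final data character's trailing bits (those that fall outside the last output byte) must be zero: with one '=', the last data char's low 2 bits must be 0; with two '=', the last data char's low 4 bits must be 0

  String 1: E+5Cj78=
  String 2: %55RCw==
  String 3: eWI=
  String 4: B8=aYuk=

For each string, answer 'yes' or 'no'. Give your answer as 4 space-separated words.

String 1: 'E+5Cj78=' → valid
String 2: '%55RCw==' → invalid (bad char(s): ['%'])
String 3: 'eWI=' → valid
String 4: 'B8=aYuk=' → invalid (bad char(s): ['=']; '=' in middle)

Answer: yes no yes no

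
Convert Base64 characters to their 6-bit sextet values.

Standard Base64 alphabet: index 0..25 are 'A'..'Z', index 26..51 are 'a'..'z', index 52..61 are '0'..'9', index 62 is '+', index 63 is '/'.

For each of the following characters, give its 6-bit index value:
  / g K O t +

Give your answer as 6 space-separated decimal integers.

'/': index 63
'g': a..z range, 26 + ord('g') − ord('a') = 32
'K': A..Z range, ord('K') − ord('A') = 10
'O': A..Z range, ord('O') − ord('A') = 14
't': a..z range, 26 + ord('t') − ord('a') = 45
'+': index 62

Answer: 63 32 10 14 45 62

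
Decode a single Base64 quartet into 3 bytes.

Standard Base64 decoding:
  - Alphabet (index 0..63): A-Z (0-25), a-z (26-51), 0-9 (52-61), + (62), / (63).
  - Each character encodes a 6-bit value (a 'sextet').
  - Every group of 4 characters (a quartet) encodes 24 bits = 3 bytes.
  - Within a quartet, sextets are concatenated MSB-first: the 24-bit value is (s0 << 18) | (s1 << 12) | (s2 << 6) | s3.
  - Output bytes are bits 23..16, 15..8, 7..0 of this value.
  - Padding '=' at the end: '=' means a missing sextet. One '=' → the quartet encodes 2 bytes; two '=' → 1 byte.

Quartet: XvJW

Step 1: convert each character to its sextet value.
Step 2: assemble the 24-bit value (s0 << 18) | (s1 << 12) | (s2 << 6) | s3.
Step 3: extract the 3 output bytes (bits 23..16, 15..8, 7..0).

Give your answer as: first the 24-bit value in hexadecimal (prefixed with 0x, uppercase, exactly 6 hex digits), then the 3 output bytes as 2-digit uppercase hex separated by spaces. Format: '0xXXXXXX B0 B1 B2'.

Answer: 0x5EF256 5E F2 56

Derivation:
Sextets: X=23, v=47, J=9, W=22
24-bit: (23<<18) | (47<<12) | (9<<6) | 22
      = 0x5C0000 | 0x02F000 | 0x000240 | 0x000016
      = 0x5EF256
Bytes: (v>>16)&0xFF=5E, (v>>8)&0xFF=F2, v&0xFF=56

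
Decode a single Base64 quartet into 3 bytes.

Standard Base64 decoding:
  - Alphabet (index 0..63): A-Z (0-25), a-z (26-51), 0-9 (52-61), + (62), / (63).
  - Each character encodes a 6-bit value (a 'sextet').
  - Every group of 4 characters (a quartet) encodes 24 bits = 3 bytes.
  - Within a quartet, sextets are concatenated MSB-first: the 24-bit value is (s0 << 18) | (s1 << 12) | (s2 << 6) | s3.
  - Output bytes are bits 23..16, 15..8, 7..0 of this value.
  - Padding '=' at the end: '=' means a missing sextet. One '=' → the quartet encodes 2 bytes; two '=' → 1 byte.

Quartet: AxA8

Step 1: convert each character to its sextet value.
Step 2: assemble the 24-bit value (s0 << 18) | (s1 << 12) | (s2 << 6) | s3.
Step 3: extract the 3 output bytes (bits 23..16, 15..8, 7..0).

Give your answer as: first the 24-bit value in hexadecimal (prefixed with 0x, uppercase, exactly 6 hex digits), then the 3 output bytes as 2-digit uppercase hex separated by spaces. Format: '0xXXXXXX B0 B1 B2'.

Answer: 0x03103C 03 10 3C

Derivation:
Sextets: A=0, x=49, A=0, 8=60
24-bit: (0<<18) | (49<<12) | (0<<6) | 60
      = 0x000000 | 0x031000 | 0x000000 | 0x00003C
      = 0x03103C
Bytes: (v>>16)&0xFF=03, (v>>8)&0xFF=10, v&0xFF=3C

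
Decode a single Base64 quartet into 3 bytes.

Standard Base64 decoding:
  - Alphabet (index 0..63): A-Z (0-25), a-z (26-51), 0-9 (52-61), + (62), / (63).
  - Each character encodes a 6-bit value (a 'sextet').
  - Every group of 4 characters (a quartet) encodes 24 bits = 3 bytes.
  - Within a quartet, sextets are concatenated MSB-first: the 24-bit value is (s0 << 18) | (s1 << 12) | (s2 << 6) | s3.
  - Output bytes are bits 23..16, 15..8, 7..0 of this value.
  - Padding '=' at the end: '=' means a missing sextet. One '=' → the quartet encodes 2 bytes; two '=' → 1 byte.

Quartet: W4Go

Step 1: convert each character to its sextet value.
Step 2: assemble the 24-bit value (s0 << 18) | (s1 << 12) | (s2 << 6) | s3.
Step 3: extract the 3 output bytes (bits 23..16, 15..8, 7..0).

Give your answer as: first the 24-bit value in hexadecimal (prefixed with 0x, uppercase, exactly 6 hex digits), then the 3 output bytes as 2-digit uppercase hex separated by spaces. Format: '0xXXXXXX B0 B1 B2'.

Answer: 0x5B81A8 5B 81 A8

Derivation:
Sextets: W=22, 4=56, G=6, o=40
24-bit: (22<<18) | (56<<12) | (6<<6) | 40
      = 0x580000 | 0x038000 | 0x000180 | 0x000028
      = 0x5B81A8
Bytes: (v>>16)&0xFF=5B, (v>>8)&0xFF=81, v&0xFF=A8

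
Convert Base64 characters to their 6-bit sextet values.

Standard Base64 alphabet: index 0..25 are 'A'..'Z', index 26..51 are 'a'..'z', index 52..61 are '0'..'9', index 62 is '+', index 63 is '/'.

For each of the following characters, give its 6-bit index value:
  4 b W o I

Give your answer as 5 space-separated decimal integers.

Answer: 56 27 22 40 8

Derivation:
'4': 0..9 range, 52 + ord('4') − ord('0') = 56
'b': a..z range, 26 + ord('b') − ord('a') = 27
'W': A..Z range, ord('W') − ord('A') = 22
'o': a..z range, 26 + ord('o') − ord('a') = 40
'I': A..Z range, ord('I') − ord('A') = 8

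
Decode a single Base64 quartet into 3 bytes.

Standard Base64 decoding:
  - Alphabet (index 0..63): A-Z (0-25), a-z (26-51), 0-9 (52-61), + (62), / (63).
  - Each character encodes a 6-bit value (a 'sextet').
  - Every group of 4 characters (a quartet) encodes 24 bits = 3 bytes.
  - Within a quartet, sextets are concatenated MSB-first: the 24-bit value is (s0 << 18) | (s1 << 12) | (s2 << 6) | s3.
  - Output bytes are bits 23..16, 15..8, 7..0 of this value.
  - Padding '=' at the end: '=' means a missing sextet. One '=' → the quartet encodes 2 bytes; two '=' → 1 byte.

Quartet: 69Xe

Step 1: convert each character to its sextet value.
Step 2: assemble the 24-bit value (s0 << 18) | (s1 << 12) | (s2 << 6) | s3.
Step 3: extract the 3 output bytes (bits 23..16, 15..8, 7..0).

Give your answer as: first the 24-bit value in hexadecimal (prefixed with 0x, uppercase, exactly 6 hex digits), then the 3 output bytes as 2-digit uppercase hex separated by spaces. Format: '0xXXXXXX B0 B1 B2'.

Sextets: 6=58, 9=61, X=23, e=30
24-bit: (58<<18) | (61<<12) | (23<<6) | 30
      = 0xE80000 | 0x03D000 | 0x0005C0 | 0x00001E
      = 0xEBD5DE
Bytes: (v>>16)&0xFF=EB, (v>>8)&0xFF=D5, v&0xFF=DE

Answer: 0xEBD5DE EB D5 DE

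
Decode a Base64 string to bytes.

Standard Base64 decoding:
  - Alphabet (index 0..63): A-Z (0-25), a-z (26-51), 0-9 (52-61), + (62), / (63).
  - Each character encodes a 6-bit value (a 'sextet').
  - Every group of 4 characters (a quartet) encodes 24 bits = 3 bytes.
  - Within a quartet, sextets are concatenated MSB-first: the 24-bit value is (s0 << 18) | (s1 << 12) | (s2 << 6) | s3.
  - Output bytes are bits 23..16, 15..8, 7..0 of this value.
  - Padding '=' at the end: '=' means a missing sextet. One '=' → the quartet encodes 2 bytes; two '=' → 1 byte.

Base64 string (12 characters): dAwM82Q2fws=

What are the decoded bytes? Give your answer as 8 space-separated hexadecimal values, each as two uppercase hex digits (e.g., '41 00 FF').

Answer: 74 0C 0C F3 64 36 7F 0B

Derivation:
After char 0 ('d'=29): chars_in_quartet=1 acc=0x1D bytes_emitted=0
After char 1 ('A'=0): chars_in_quartet=2 acc=0x740 bytes_emitted=0
After char 2 ('w'=48): chars_in_quartet=3 acc=0x1D030 bytes_emitted=0
After char 3 ('M'=12): chars_in_quartet=4 acc=0x740C0C -> emit 74 0C 0C, reset; bytes_emitted=3
After char 4 ('8'=60): chars_in_quartet=1 acc=0x3C bytes_emitted=3
After char 5 ('2'=54): chars_in_quartet=2 acc=0xF36 bytes_emitted=3
After char 6 ('Q'=16): chars_in_quartet=3 acc=0x3CD90 bytes_emitted=3
After char 7 ('2'=54): chars_in_quartet=4 acc=0xF36436 -> emit F3 64 36, reset; bytes_emitted=6
After char 8 ('f'=31): chars_in_quartet=1 acc=0x1F bytes_emitted=6
After char 9 ('w'=48): chars_in_quartet=2 acc=0x7F0 bytes_emitted=6
After char 10 ('s'=44): chars_in_quartet=3 acc=0x1FC2C bytes_emitted=6
Padding '=': partial quartet acc=0x1FC2C -> emit 7F 0B; bytes_emitted=8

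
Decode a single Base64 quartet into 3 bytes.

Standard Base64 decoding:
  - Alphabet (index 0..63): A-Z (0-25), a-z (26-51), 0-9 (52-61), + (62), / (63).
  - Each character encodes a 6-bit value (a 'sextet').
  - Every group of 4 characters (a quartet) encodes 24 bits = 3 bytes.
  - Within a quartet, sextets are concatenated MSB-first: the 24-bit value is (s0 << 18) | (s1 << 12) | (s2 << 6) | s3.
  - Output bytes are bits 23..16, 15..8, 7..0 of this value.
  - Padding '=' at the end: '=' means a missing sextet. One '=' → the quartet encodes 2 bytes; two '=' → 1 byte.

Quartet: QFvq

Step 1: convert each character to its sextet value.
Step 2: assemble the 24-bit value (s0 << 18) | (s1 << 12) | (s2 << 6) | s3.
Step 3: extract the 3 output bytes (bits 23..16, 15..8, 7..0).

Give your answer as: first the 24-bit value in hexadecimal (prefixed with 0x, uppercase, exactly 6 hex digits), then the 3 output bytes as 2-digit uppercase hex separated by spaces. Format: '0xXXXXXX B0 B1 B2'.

Sextets: Q=16, F=5, v=47, q=42
24-bit: (16<<18) | (5<<12) | (47<<6) | 42
      = 0x400000 | 0x005000 | 0x000BC0 | 0x00002A
      = 0x405BEA
Bytes: (v>>16)&0xFF=40, (v>>8)&0xFF=5B, v&0xFF=EA

Answer: 0x405BEA 40 5B EA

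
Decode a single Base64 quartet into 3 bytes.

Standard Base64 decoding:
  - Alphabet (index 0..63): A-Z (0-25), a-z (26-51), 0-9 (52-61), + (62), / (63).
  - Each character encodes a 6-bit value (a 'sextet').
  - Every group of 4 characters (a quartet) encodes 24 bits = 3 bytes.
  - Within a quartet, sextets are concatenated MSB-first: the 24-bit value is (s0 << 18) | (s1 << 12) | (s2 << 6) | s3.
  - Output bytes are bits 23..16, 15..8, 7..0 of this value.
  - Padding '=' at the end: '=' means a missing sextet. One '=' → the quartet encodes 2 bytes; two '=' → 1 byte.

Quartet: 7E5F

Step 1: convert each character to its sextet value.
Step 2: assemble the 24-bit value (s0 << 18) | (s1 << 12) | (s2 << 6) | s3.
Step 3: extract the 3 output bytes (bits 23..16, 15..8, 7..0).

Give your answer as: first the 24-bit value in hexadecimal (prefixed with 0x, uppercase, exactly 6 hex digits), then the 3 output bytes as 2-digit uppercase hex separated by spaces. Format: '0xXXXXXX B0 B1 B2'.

Sextets: 7=59, E=4, 5=57, F=5
24-bit: (59<<18) | (4<<12) | (57<<6) | 5
      = 0xEC0000 | 0x004000 | 0x000E40 | 0x000005
      = 0xEC4E45
Bytes: (v>>16)&0xFF=EC, (v>>8)&0xFF=4E, v&0xFF=45

Answer: 0xEC4E45 EC 4E 45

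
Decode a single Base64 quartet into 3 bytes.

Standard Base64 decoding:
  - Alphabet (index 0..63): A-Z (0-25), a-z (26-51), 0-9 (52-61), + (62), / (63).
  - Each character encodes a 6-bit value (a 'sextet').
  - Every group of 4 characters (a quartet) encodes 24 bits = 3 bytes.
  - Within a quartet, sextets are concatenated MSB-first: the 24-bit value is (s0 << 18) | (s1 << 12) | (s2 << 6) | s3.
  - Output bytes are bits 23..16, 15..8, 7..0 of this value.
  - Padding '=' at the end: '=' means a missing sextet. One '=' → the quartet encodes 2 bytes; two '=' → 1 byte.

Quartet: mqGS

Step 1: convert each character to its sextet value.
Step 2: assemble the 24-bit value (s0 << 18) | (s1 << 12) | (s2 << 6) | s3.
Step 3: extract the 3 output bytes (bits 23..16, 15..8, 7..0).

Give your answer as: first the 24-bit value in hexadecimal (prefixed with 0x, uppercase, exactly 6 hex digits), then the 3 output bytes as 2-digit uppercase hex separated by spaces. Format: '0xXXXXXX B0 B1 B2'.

Sextets: m=38, q=42, G=6, S=18
24-bit: (38<<18) | (42<<12) | (6<<6) | 18
      = 0x980000 | 0x02A000 | 0x000180 | 0x000012
      = 0x9AA192
Bytes: (v>>16)&0xFF=9A, (v>>8)&0xFF=A1, v&0xFF=92

Answer: 0x9AA192 9A A1 92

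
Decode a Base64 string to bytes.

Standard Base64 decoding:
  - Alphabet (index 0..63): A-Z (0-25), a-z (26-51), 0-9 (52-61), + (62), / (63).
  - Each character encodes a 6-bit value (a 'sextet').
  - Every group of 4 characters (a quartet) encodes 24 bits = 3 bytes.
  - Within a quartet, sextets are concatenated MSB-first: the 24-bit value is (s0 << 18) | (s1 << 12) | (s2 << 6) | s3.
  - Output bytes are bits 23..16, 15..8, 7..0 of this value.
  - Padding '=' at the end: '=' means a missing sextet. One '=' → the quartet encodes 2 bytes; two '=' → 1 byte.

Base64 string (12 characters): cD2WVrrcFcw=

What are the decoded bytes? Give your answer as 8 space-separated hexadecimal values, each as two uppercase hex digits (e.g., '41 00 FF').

Answer: 70 3D 96 56 BA DC 15 CC

Derivation:
After char 0 ('c'=28): chars_in_quartet=1 acc=0x1C bytes_emitted=0
After char 1 ('D'=3): chars_in_quartet=2 acc=0x703 bytes_emitted=0
After char 2 ('2'=54): chars_in_quartet=3 acc=0x1C0F6 bytes_emitted=0
After char 3 ('W'=22): chars_in_quartet=4 acc=0x703D96 -> emit 70 3D 96, reset; bytes_emitted=3
After char 4 ('V'=21): chars_in_quartet=1 acc=0x15 bytes_emitted=3
After char 5 ('r'=43): chars_in_quartet=2 acc=0x56B bytes_emitted=3
After char 6 ('r'=43): chars_in_quartet=3 acc=0x15AEB bytes_emitted=3
After char 7 ('c'=28): chars_in_quartet=4 acc=0x56BADC -> emit 56 BA DC, reset; bytes_emitted=6
After char 8 ('F'=5): chars_in_quartet=1 acc=0x5 bytes_emitted=6
After char 9 ('c'=28): chars_in_quartet=2 acc=0x15C bytes_emitted=6
After char 10 ('w'=48): chars_in_quartet=3 acc=0x5730 bytes_emitted=6
Padding '=': partial quartet acc=0x5730 -> emit 15 CC; bytes_emitted=8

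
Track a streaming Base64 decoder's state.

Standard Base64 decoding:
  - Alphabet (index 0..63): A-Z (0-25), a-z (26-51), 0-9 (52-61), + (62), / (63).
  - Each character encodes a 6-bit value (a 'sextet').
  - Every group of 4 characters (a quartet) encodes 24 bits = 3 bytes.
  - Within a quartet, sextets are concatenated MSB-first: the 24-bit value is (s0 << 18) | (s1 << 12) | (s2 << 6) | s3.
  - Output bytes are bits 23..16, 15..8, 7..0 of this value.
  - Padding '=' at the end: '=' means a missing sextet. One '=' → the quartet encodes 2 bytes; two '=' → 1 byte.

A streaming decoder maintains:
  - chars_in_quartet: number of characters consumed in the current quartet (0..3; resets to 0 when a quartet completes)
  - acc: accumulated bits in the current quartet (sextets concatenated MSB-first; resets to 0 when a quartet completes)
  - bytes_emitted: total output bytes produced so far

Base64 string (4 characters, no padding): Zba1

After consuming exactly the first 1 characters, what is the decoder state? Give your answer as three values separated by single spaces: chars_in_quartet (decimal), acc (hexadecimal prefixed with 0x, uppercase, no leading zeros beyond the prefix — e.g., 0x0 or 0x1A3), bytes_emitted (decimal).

Answer: 1 0x19 0

Derivation:
After char 0 ('Z'=25): chars_in_quartet=1 acc=0x19 bytes_emitted=0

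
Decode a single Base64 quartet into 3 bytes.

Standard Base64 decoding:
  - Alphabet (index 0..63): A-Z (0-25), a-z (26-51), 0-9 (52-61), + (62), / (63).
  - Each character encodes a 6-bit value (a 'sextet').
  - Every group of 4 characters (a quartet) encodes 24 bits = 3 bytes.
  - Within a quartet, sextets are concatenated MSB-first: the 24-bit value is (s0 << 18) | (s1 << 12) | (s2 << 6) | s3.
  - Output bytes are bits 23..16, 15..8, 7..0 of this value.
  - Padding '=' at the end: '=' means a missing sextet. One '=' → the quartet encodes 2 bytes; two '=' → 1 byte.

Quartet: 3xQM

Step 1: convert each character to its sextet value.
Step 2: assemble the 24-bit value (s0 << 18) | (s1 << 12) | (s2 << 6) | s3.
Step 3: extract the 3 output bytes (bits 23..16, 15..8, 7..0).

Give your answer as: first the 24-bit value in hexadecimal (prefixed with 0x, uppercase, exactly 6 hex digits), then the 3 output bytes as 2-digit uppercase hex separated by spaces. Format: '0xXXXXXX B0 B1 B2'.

Answer: 0xDF140C DF 14 0C

Derivation:
Sextets: 3=55, x=49, Q=16, M=12
24-bit: (55<<18) | (49<<12) | (16<<6) | 12
      = 0xDC0000 | 0x031000 | 0x000400 | 0x00000C
      = 0xDF140C
Bytes: (v>>16)&0xFF=DF, (v>>8)&0xFF=14, v&0xFF=0C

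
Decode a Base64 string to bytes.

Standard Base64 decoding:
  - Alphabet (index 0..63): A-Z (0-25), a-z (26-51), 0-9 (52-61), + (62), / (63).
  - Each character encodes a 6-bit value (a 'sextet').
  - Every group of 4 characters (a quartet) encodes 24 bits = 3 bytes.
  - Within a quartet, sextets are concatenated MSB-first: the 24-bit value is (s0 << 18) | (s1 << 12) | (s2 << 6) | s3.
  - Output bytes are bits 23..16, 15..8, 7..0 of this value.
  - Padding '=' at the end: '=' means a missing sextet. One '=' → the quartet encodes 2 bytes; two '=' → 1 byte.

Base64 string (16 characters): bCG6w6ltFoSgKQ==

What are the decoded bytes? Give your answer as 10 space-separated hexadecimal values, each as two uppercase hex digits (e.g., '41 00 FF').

Answer: 6C 21 BA C3 A9 6D 16 84 A0 29

Derivation:
After char 0 ('b'=27): chars_in_quartet=1 acc=0x1B bytes_emitted=0
After char 1 ('C'=2): chars_in_quartet=2 acc=0x6C2 bytes_emitted=0
After char 2 ('G'=6): chars_in_quartet=3 acc=0x1B086 bytes_emitted=0
After char 3 ('6'=58): chars_in_quartet=4 acc=0x6C21BA -> emit 6C 21 BA, reset; bytes_emitted=3
After char 4 ('w'=48): chars_in_quartet=1 acc=0x30 bytes_emitted=3
After char 5 ('6'=58): chars_in_quartet=2 acc=0xC3A bytes_emitted=3
After char 6 ('l'=37): chars_in_quartet=3 acc=0x30EA5 bytes_emitted=3
After char 7 ('t'=45): chars_in_quartet=4 acc=0xC3A96D -> emit C3 A9 6D, reset; bytes_emitted=6
After char 8 ('F'=5): chars_in_quartet=1 acc=0x5 bytes_emitted=6
After char 9 ('o'=40): chars_in_quartet=2 acc=0x168 bytes_emitted=6
After char 10 ('S'=18): chars_in_quartet=3 acc=0x5A12 bytes_emitted=6
After char 11 ('g'=32): chars_in_quartet=4 acc=0x1684A0 -> emit 16 84 A0, reset; bytes_emitted=9
After char 12 ('K'=10): chars_in_quartet=1 acc=0xA bytes_emitted=9
After char 13 ('Q'=16): chars_in_quartet=2 acc=0x290 bytes_emitted=9
Padding '==': partial quartet acc=0x290 -> emit 29; bytes_emitted=10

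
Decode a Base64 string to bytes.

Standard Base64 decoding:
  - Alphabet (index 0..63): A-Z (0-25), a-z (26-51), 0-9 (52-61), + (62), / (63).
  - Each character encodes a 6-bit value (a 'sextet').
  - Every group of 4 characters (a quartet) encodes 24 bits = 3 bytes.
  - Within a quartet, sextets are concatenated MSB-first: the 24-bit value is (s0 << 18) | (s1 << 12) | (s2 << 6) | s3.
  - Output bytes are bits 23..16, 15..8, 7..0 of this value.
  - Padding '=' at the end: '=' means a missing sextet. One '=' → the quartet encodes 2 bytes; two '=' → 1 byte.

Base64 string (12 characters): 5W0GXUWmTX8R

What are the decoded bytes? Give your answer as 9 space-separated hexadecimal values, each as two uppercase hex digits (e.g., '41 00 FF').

Answer: E5 6D 06 5D 45 A6 4D 7F 11

Derivation:
After char 0 ('5'=57): chars_in_quartet=1 acc=0x39 bytes_emitted=0
After char 1 ('W'=22): chars_in_quartet=2 acc=0xE56 bytes_emitted=0
After char 2 ('0'=52): chars_in_quartet=3 acc=0x395B4 bytes_emitted=0
After char 3 ('G'=6): chars_in_quartet=4 acc=0xE56D06 -> emit E5 6D 06, reset; bytes_emitted=3
After char 4 ('X'=23): chars_in_quartet=1 acc=0x17 bytes_emitted=3
After char 5 ('U'=20): chars_in_quartet=2 acc=0x5D4 bytes_emitted=3
After char 6 ('W'=22): chars_in_quartet=3 acc=0x17516 bytes_emitted=3
After char 7 ('m'=38): chars_in_quartet=4 acc=0x5D45A6 -> emit 5D 45 A6, reset; bytes_emitted=6
After char 8 ('T'=19): chars_in_quartet=1 acc=0x13 bytes_emitted=6
After char 9 ('X'=23): chars_in_quartet=2 acc=0x4D7 bytes_emitted=6
After char 10 ('8'=60): chars_in_quartet=3 acc=0x135FC bytes_emitted=6
After char 11 ('R'=17): chars_in_quartet=4 acc=0x4D7F11 -> emit 4D 7F 11, reset; bytes_emitted=9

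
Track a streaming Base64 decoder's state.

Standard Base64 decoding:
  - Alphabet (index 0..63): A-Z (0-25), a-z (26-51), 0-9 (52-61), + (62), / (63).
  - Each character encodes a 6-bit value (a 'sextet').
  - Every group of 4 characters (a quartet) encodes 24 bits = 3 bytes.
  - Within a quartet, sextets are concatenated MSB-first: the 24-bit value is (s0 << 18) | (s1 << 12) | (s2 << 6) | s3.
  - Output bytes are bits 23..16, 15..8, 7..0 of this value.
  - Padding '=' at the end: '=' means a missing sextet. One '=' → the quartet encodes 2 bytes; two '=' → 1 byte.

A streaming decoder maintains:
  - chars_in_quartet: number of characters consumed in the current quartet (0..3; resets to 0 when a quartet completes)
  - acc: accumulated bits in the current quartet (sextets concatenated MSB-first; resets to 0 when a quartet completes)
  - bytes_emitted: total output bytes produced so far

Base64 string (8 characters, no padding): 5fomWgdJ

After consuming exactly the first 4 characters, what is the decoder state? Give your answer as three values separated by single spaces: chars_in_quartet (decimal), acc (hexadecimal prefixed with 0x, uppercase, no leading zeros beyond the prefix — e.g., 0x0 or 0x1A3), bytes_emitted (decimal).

After char 0 ('5'=57): chars_in_quartet=1 acc=0x39 bytes_emitted=0
After char 1 ('f'=31): chars_in_quartet=2 acc=0xE5F bytes_emitted=0
After char 2 ('o'=40): chars_in_quartet=3 acc=0x397E8 bytes_emitted=0
After char 3 ('m'=38): chars_in_quartet=4 acc=0xE5FA26 -> emit E5 FA 26, reset; bytes_emitted=3

Answer: 0 0x0 3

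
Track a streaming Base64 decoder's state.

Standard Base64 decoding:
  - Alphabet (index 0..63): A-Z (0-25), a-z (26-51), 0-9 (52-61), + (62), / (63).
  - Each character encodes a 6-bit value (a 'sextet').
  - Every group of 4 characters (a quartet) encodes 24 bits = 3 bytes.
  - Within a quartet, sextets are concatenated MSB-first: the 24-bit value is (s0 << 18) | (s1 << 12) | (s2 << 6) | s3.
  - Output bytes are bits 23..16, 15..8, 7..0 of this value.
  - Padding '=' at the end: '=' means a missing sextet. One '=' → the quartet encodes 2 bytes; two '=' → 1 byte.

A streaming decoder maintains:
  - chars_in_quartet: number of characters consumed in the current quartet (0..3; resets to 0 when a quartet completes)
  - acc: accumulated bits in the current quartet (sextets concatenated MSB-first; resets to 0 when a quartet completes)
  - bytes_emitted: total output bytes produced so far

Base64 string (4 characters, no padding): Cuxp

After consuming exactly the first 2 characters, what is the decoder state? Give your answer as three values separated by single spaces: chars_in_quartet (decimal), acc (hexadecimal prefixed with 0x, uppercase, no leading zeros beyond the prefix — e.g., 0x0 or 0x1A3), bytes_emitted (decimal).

Answer: 2 0xAE 0

Derivation:
After char 0 ('C'=2): chars_in_quartet=1 acc=0x2 bytes_emitted=0
After char 1 ('u'=46): chars_in_quartet=2 acc=0xAE bytes_emitted=0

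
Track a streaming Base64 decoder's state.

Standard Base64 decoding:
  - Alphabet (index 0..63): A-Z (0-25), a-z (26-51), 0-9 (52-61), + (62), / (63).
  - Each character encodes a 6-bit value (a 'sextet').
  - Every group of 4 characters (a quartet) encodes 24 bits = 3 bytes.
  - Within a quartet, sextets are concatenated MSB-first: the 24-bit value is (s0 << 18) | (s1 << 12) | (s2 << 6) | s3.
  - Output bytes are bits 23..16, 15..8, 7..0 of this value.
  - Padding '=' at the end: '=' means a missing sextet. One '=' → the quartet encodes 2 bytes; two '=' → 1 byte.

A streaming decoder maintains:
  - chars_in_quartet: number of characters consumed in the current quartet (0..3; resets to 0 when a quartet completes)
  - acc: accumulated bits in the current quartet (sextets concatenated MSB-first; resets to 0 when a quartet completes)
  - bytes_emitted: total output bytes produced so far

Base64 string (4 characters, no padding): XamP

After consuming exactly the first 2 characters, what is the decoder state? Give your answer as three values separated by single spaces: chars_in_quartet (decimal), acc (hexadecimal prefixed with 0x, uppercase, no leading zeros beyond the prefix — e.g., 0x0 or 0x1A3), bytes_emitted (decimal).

After char 0 ('X'=23): chars_in_quartet=1 acc=0x17 bytes_emitted=0
After char 1 ('a'=26): chars_in_quartet=2 acc=0x5DA bytes_emitted=0

Answer: 2 0x5DA 0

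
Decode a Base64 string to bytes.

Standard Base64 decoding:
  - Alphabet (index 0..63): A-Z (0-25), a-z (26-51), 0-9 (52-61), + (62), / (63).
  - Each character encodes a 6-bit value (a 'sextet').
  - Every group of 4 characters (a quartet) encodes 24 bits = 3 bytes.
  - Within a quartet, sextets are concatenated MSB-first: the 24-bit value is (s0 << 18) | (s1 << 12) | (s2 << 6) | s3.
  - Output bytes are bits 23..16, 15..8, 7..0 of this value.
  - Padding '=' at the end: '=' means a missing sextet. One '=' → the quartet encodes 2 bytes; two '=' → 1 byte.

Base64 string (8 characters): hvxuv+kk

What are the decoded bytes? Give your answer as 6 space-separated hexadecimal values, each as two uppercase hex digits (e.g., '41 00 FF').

Answer: 86 FC 6E BF E9 24

Derivation:
After char 0 ('h'=33): chars_in_quartet=1 acc=0x21 bytes_emitted=0
After char 1 ('v'=47): chars_in_quartet=2 acc=0x86F bytes_emitted=0
After char 2 ('x'=49): chars_in_quartet=3 acc=0x21BF1 bytes_emitted=0
After char 3 ('u'=46): chars_in_quartet=4 acc=0x86FC6E -> emit 86 FC 6E, reset; bytes_emitted=3
After char 4 ('v'=47): chars_in_quartet=1 acc=0x2F bytes_emitted=3
After char 5 ('+'=62): chars_in_quartet=2 acc=0xBFE bytes_emitted=3
After char 6 ('k'=36): chars_in_quartet=3 acc=0x2FFA4 bytes_emitted=3
After char 7 ('k'=36): chars_in_quartet=4 acc=0xBFE924 -> emit BF E9 24, reset; bytes_emitted=6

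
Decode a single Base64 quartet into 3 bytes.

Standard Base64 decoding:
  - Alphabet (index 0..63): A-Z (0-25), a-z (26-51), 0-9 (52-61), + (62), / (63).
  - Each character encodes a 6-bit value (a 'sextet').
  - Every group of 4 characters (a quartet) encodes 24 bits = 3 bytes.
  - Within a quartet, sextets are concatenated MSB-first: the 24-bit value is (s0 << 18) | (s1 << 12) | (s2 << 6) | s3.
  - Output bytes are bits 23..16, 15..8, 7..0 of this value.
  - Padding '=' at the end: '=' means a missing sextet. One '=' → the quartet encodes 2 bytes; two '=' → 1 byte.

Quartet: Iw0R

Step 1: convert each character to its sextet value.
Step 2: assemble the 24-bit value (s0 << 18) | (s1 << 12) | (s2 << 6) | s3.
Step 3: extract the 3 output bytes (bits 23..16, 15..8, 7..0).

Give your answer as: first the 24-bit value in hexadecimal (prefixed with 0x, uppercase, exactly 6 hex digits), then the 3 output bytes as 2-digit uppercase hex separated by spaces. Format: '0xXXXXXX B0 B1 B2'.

Answer: 0x230D11 23 0D 11

Derivation:
Sextets: I=8, w=48, 0=52, R=17
24-bit: (8<<18) | (48<<12) | (52<<6) | 17
      = 0x200000 | 0x030000 | 0x000D00 | 0x000011
      = 0x230D11
Bytes: (v>>16)&0xFF=23, (v>>8)&0xFF=0D, v&0xFF=11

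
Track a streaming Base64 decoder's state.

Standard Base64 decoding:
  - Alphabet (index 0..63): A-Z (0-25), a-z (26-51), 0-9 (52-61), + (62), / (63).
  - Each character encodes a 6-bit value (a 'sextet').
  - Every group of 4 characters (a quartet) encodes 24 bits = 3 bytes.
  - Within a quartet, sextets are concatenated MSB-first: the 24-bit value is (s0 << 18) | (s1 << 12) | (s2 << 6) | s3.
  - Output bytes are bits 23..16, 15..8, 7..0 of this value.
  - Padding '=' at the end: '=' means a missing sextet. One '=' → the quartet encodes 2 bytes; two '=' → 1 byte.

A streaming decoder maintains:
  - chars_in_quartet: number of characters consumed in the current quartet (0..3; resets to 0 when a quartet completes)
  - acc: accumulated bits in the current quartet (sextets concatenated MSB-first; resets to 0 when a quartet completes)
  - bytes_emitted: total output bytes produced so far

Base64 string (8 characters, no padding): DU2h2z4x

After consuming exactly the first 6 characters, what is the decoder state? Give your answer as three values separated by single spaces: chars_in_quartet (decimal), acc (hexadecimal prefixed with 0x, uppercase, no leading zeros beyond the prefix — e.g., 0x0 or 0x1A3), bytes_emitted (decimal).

Answer: 2 0xDB3 3

Derivation:
After char 0 ('D'=3): chars_in_quartet=1 acc=0x3 bytes_emitted=0
After char 1 ('U'=20): chars_in_quartet=2 acc=0xD4 bytes_emitted=0
After char 2 ('2'=54): chars_in_quartet=3 acc=0x3536 bytes_emitted=0
After char 3 ('h'=33): chars_in_quartet=4 acc=0xD4DA1 -> emit 0D 4D A1, reset; bytes_emitted=3
After char 4 ('2'=54): chars_in_quartet=1 acc=0x36 bytes_emitted=3
After char 5 ('z'=51): chars_in_quartet=2 acc=0xDB3 bytes_emitted=3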